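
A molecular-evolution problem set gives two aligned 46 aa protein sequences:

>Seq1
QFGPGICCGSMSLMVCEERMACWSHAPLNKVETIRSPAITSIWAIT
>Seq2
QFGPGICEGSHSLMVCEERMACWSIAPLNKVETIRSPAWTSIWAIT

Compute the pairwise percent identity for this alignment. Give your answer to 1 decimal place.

Differing sites — 8:C/E; 11:M/H; 25:H/I; 39:I/W.
42 of the 46 sites match, so the percent identity is 42/46 × 100 = 91.3%.

91.3%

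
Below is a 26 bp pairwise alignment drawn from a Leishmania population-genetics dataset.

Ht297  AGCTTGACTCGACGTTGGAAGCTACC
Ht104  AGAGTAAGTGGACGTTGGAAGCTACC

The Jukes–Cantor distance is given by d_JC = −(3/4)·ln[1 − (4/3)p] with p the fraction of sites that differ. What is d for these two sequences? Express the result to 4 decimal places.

The sequences differ at positions 3 (C/A), 4 (T/G), 6 (G/A), 8 (C/G), 10 (C/G).
p = 5/26 = 0.192308.
d = −0.75 · ln(1 − (4/3)·0.192308) = −0.75 · ln(0.743589) = −0.75 · (-0.296267) = 0.2222.

0.2222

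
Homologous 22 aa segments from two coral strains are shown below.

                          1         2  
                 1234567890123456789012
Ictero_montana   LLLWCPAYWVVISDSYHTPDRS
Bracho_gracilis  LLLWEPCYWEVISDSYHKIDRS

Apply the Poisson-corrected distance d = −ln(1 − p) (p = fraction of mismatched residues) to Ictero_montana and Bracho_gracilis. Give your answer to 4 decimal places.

0.2578

Differing sites — 5:C/E; 7:A/C; 10:V/E; 18:T/K; 19:P/I.
p = 5/22 = 0.227273.
d = −ln(1 − 0.227273) = −ln(0.772727) = 0.2578.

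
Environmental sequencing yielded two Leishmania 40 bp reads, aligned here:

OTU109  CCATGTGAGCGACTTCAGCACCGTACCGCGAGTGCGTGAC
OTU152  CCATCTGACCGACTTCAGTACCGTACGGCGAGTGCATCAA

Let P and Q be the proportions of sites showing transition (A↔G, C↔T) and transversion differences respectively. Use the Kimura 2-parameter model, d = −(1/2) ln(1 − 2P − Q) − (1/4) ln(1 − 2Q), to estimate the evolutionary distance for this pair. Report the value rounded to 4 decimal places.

Mismatches occur at site 5 (G/C, transversion), site 9 (G/C, transversion), site 19 (C/T, transition), site 27 (C/G, transversion), site 36 (G/A, transition), site 38 (G/C, transversion), site 40 (C/A, transversion).
Of the 7 differences, 2 transitions and 5 transversions over 40 sites: P = 2/40 = 0.050000, Q = 5/40 = 0.125000.
d = −0.5·ln(0.775000) − 0.25·ln(0.750000) = −0.5·(-0.254892) − 0.25·(-0.287682) = 0.1994.

0.1994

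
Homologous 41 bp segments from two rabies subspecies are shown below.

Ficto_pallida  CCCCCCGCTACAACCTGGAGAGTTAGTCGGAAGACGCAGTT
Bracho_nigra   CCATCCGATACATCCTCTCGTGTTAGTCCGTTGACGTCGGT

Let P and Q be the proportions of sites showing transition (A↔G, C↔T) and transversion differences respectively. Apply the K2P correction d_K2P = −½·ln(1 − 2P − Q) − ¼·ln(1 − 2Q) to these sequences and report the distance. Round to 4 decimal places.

Mismatches occur at site 3 (C↔A, transversion), site 4 (C↔T, transition), site 8 (C↔A, transversion), site 13 (A↔T, transversion), site 17 (G↔C, transversion), site 18 (G↔T, transversion), site 19 (A↔C, transversion), site 21 (A↔T, transversion), site 29 (G↔C, transversion), site 31 (A↔T, transversion), site 32 (A↔T, transversion), site 37 (C↔T, transition), site 38 (A↔C, transversion), site 40 (T↔G, transversion).
Of the 14 differences, 2 transitions and 12 transversions over 41 sites: P = 2/41 = 0.048780, Q = 12/41 = 0.292683.
d = −0.5·ln(0.609757) − 0.25·ln(0.414634) = −0.5·(-0.494695) − 0.25·(-0.880359) = 0.4674.

0.4674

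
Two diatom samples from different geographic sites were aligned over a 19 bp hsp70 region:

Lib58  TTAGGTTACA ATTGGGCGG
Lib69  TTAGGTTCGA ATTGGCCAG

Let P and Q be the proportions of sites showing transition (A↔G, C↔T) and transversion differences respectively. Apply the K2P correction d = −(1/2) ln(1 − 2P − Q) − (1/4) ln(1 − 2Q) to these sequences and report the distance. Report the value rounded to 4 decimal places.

Differing sites — 8:A/C (Tv); 9:C/G (Tv); 16:G/C (Tv); 18:G/A (Ti).
Of the 4 differences, 1 transition and 3 transversions over 19 sites: P = 1/19 = 0.052632, Q = 3/19 = 0.157895.
d = −0.5·ln(0.736841) − 0.25·ln(0.684210) = −0.5·(-0.305383) − 0.25·(-0.379490) = 0.2476.

0.2476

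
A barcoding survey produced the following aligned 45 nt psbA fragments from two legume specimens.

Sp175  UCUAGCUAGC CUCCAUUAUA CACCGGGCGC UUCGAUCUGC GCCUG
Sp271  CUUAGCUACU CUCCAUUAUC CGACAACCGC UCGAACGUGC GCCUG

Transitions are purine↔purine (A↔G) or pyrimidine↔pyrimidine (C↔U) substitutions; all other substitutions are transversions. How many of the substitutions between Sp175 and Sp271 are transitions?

9

The sequences differ at positions 1 (U/C, transition), 2 (C/U, transition), 9 (G/C, transversion), 10 (C/U, transition), 20 (A/C, transversion), 22 (A/G, transition), 23 (C/A, transversion), 25 (G/A, transition), 26 (G/A, transition), 27 (G/C, transversion), 32 (U/C, transition), 33 (C/G, transversion), 34 (G/A, transition), 36 (U/C, transition), 37 (C/G, transversion).
Of the 15 differences, 9 transitions and 6 transversions, so the answer is 9.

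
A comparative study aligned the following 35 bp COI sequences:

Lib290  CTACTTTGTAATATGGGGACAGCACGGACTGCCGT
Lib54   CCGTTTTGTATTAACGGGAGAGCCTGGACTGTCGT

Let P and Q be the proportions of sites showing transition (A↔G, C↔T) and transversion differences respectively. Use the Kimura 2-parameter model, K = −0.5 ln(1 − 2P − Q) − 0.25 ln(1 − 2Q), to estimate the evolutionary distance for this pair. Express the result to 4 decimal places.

The sequences differ at positions 2 (T/C, transition), 3 (A/G, transition), 4 (C/T, transition), 11 (A/T, transversion), 14 (T/A, transversion), 15 (G/C, transversion), 20 (C/G, transversion), 24 (A/C, transversion), 25 (C/T, transition), 32 (C/T, transition).
Of the 10 differences, 5 transitions and 5 transversions over 35 sites: P = 5/35 = 0.142857, Q = 5/35 = 0.142857.
d = −0.5·ln(0.571429) − 0.25·ln(0.714286) = −0.5·(-0.559615) − 0.25·(-0.336472) = 0.3639.

0.3639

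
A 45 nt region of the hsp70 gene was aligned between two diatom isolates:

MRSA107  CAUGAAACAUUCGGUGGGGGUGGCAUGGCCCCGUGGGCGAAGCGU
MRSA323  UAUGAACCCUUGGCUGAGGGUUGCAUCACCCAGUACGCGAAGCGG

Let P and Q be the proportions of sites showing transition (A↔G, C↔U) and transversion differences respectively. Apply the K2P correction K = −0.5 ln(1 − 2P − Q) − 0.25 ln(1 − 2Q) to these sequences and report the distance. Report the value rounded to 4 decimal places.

Differing sites — 1:C/U (Ti); 7:A/C (Tv); 9:A/C (Tv); 12:C/G (Tv); 14:G/C (Tv); 17:G/A (Ti); 22:G/U (Tv); 27:G/C (Tv); 28:G/A (Ti); 32:C/A (Tv); 35:G/A (Ti); 36:G/C (Tv); 45:U/G (Tv).
Of the 13 differences, 4 transitions and 9 transversions over 45 sites: P = 4/45 = 0.088889, Q = 9/45 = 0.200000.
d = −0.5·ln(0.622222) − 0.25·ln(0.600000) = −0.5·(-0.474458) − 0.25·(-0.510826) = 0.3649.

0.3649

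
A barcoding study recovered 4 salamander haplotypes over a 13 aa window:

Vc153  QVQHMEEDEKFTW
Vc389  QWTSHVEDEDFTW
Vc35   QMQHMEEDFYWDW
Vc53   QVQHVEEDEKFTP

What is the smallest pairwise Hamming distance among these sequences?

2

Pairwise Hamming distances:
  Vc153 vs Vc389: 6
  Vc153 vs Vc35: 5
  Vc153 vs Vc53: 2
  Vc389 vs Vc35: 9
  Vc389 vs Vc53: 7
  Vc35 vs Vc53: 7
The smallest is 2, between Vc153 and Vc53.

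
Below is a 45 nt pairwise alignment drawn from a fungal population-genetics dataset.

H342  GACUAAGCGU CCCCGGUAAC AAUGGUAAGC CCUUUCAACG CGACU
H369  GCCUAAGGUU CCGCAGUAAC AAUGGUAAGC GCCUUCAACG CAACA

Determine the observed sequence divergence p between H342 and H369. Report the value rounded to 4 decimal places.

Mismatches occur at site 2 (A/C), site 8 (C/G), site 9 (G/U), site 13 (C/G), site 15 (G/A), site 31 (C/G), site 33 (U/C), site 42 (G/A), site 45 (U/A).
There are 9 differences over 45 sites, so p = 9/45 = 0.2000.

0.2000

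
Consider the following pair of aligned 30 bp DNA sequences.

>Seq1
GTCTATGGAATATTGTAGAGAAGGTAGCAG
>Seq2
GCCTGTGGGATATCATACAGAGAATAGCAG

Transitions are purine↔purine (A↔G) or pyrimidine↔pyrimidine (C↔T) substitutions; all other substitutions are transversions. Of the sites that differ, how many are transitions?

8

The sequences differ at positions 2 (T/C, transition), 5 (A/G, transition), 9 (A/G, transition), 14 (T/C, transition), 15 (G/A, transition), 18 (G/C, transversion), 22 (A/G, transition), 23 (G/A, transition), 24 (G/A, transition).
Of the 9 differences, 8 transitions and 1 transversion, so the answer is 8.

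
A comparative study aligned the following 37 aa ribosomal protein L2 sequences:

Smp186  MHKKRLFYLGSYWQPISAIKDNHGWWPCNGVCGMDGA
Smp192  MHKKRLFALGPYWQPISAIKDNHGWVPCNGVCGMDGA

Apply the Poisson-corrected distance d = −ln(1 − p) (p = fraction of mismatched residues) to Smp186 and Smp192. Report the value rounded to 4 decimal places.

0.0846

Mismatches occur at site 8 (Y↔A), site 11 (S↔P), site 26 (W↔V).
p = 3/37 = 0.081081.
d = −ln(1 − 0.081081) = −ln(0.918919) = 0.0846.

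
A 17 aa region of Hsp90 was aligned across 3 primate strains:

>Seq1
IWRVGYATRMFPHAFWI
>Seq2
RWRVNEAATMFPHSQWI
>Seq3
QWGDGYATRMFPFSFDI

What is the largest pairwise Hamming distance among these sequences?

Pairwise Hamming distances:
  Seq1 vs Seq2: 7
  Seq1 vs Seq3: 6
  Seq2 vs Seq3: 10
The largest is 10, between Seq2 and Seq3.

10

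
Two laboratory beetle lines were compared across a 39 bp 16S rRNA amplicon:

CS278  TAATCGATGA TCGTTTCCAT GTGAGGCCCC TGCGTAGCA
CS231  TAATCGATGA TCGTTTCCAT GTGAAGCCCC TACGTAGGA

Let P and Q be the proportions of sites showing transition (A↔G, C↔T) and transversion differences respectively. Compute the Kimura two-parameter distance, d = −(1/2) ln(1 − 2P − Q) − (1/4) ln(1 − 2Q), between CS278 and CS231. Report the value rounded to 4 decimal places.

Differing sites — 25:G/A (Ti); 32:G/A (Ti); 38:C/G (Tv).
Of the 3 differences, 2 transitions and 1 transversion over 39 sites: P = 2/39 = 0.051282, Q = 1/39 = 0.025641.
d = −0.5·ln(0.871795) − 0.25·ln(0.948718) = −0.5·(-0.137201) − 0.25·(-0.052644) = 0.0818.

0.0818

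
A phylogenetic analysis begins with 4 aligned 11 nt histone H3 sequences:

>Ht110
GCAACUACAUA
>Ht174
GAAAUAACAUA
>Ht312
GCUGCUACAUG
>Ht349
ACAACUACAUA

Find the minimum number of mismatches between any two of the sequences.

1

Pairwise Hamming distances:
  Ht110 vs Ht174: 3
  Ht110 vs Ht312: 3
  Ht110 vs Ht349: 1
  Ht174 vs Ht312: 6
  Ht174 vs Ht349: 4
  Ht312 vs Ht349: 4
The smallest is 1, between Ht110 and Ht349.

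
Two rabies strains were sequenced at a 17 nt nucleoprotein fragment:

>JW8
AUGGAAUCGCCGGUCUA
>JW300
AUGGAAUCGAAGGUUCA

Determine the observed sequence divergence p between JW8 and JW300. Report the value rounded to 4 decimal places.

Differing sites — 10:C/A; 11:C/A; 15:C/U; 16:U/C.
There are 4 differences over 17 sites, so p = 4/17 = 0.2353.

0.2353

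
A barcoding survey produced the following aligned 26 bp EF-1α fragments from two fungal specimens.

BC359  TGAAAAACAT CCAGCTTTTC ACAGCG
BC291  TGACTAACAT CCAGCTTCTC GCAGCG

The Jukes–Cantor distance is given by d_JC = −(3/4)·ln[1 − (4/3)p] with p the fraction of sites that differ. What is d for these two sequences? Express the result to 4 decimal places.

0.1722

Mismatches occur at site 4 (A/C), site 5 (A/T), site 18 (T/C), site 21 (A/G).
p = 4/26 = 0.153846.
d = −0.75 · ln(1 − (4/3)·0.153846) = −0.75 · ln(0.794872) = −0.75 · (-0.229574) = 0.1722.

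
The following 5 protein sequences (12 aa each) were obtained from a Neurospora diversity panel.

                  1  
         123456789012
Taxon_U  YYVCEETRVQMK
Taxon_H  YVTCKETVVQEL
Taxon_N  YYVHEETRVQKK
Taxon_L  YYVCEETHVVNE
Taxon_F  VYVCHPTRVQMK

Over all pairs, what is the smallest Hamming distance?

Pairwise Hamming distances:
  Taxon_U vs Taxon_H: 6
  Taxon_U vs Taxon_N: 2
  Taxon_U vs Taxon_L: 4
  Taxon_U vs Taxon_F: 3
  Taxon_H vs Taxon_N: 7
  Taxon_H vs Taxon_L: 7
  Taxon_H vs Taxon_F: 8
  Taxon_N vs Taxon_L: 5
  Taxon_N vs Taxon_F: 5
  Taxon_L vs Taxon_F: 7
The smallest is 2, between Taxon_U and Taxon_N.

2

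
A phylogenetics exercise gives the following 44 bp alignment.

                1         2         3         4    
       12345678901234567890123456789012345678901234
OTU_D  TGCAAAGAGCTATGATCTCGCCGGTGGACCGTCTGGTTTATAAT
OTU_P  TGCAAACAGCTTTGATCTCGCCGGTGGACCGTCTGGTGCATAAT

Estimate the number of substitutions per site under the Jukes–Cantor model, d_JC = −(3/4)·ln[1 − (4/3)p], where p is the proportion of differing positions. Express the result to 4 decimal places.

0.0969

The sequences differ at positions 7 (G/C), 12 (A/T), 38 (T/G), 39 (T/C).
p = 4/44 = 0.090909.
d = −0.75 · ln(1 − (4/3)·0.090909) = −0.75 · ln(0.878788) = −0.75 · (-0.129212) = 0.0969.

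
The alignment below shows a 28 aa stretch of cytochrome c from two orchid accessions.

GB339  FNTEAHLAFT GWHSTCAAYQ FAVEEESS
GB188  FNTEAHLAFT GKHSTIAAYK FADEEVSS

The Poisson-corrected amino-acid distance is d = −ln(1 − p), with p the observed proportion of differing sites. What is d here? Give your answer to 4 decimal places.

Differing sites — 12:W/K; 16:C/I; 20:Q/K; 23:V/D; 26:E/V.
p = 5/28 = 0.178571.
d = −ln(1 − 0.178571) = −ln(0.821429) = 0.1967.

0.1967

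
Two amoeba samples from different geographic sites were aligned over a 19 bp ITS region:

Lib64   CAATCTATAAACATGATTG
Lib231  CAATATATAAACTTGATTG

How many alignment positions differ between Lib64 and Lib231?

2

The sequences differ at positions 5 (C/A), 13 (A/T).
That gives 2 mismatches out of 19 aligned sites, so the Hamming distance is 2.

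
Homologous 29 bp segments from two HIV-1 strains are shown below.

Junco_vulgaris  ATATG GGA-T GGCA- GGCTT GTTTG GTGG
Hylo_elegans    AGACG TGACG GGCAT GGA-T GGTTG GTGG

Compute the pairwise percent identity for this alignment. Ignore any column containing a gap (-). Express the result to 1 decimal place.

Excluding the 3 gap columns leaves 26 comparable sites.
The sequences differ at positions 2 (T/G), 4 (T/C), 6 (G/T), 10 (T/G), 18 (C/A), 22 (T/G).
20 of the 26 comparable sites match, so the percent identity is 20/26 × 100 = 76.9%.

76.9%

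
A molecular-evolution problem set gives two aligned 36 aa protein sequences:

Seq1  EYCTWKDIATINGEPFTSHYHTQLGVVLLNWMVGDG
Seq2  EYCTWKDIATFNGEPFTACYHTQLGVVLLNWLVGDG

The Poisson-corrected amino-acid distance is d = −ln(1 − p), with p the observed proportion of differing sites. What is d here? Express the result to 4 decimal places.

Differing sites — 11:I/F; 18:S/A; 19:H/C; 32:M/L.
p = 4/36 = 0.111111.
d = −ln(1 − 0.111111) = −ln(0.888889) = 0.1178.

0.1178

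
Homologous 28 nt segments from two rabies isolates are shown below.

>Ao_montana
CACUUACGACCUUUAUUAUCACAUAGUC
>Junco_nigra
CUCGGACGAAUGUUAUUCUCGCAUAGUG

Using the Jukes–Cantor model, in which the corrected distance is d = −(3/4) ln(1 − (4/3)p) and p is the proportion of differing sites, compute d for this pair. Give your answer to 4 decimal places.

The sequences differ at positions 2 (A/U), 4 (U/G), 5 (U/G), 10 (C/A), 11 (C/U), 12 (U/G), 18 (A/C), 21 (A/G), 28 (C/G).
p = 9/28 = 0.321429.
d = −0.75 · ln(1 − (4/3)·0.321429) = −0.75 · ln(0.571428) = −0.75 · (-0.559617) = 0.4197.

0.4197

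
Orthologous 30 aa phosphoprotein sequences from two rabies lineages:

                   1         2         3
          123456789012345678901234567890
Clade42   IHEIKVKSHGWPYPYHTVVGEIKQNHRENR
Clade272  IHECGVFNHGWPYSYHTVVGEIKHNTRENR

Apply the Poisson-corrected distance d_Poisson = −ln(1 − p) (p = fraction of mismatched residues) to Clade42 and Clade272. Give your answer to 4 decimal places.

0.2657

Mismatches occur at site 4 (I/C), site 5 (K/G), site 7 (K/F), site 8 (S/N), site 14 (P/S), site 24 (Q/H), site 26 (H/T).
p = 7/30 = 0.233333.
d = −ln(1 − 0.233333) = −ln(0.766667) = 0.2657.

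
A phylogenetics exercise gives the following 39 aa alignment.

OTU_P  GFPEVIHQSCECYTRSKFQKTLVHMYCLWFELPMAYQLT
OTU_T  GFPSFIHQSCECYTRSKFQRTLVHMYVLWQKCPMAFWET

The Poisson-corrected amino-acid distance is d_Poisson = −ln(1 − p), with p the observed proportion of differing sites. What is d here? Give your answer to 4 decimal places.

Differing sites — 4:E/S; 5:V/F; 20:K/R; 27:C/V; 30:F/Q; 31:E/K; 32:L/C; 36:Y/F; 37:Q/W; 38:L/E.
p = 10/39 = 0.256410.
d = −ln(1 − 0.256410) = −ln(0.743590) = 0.2963.

0.2963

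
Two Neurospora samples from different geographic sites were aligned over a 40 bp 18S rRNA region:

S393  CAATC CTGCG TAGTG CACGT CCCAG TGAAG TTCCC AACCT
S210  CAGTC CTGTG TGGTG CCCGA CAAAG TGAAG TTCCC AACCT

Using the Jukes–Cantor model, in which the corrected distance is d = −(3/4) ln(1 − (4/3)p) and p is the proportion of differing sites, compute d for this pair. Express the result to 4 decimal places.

0.1993

Mismatches occur at site 3 (A→G), site 9 (C→T), site 12 (A→G), site 17 (A→C), site 20 (T→A), site 22 (C→A), site 23 (C→A).
p = 7/40 = 0.175000.
d = −0.75 · ln(1 − (4/3)·0.175000) = −0.75 · ln(0.766667) = −0.75 · (-0.265703) = 0.1993.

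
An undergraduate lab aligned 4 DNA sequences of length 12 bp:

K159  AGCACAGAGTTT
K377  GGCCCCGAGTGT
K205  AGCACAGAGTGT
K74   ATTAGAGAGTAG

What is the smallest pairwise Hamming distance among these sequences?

Pairwise Hamming distances:
  K159 vs K377: 4
  K159 vs K205: 1
  K159 vs K74: 5
  K377 vs K205: 3
  K377 vs K74: 8
  K205 vs K74: 5
The smallest is 1, between K159 and K205.

1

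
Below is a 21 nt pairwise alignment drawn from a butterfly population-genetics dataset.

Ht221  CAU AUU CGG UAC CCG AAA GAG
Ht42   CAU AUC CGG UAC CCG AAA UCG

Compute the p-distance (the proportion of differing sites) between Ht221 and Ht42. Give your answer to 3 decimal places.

Differing sites — 6:U/C; 19:G/U; 20:A/C.
There are 3 differences over 21 sites, so p = 3/21 = 0.143.

0.143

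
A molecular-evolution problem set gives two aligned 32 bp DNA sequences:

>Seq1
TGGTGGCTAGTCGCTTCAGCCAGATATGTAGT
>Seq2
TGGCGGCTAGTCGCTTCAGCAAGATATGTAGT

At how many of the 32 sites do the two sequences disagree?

Differing sites — 4:T/C; 21:C/A.
That gives 2 mismatches out of 32 aligned sites, so the Hamming distance is 2.

2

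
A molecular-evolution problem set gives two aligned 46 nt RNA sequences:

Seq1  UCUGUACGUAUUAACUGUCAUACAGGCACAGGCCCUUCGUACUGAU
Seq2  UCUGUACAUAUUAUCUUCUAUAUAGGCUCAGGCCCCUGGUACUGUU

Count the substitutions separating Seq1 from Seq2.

10

Differing sites — 8:G/A; 14:A/U; 17:G/U; 18:U/C; 19:C/U; 23:C/U; 28:A/U; 36:U/C; 38:C/G; 45:A/U.
That gives 10 mismatches out of 46 aligned sites, so the Hamming distance is 10.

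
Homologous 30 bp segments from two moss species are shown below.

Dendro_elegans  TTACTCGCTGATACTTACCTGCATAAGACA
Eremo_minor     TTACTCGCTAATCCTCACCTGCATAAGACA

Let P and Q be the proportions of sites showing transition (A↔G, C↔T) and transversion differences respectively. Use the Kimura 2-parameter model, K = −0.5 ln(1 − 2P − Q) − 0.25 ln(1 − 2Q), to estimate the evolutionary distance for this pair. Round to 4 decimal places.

Differing sites — 10:G/A (Ti); 13:A/C (Tv); 16:T/C (Ti).
Of the 3 differences, 2 transitions and 1 transversion over 30 sites: P = 2/30 = 0.066667, Q = 1/30 = 0.033333.
d = −0.5·ln(0.833333) − 0.25·ln(0.933334) = −0.5·(-0.182322) − 0.25·(-0.068992) = 0.1084.

0.1084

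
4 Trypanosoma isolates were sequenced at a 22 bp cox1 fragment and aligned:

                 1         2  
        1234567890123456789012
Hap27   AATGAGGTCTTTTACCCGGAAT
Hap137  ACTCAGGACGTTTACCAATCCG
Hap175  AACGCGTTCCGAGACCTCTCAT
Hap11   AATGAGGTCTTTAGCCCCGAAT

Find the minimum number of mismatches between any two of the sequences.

Pairwise Hamming distances:
  Hap27 vs Hap137: 10
  Hap27 vs Hap175: 11
  Hap27 vs Hap11: 3
  Hap137 vs Hap175: 14
  Hap137 vs Hap11: 12
  Hap175 vs Hap11: 11
The smallest is 3, between Hap27 and Hap11.

3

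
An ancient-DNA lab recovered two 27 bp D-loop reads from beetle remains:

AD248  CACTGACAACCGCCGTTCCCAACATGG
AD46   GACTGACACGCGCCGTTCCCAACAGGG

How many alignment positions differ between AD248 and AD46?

Mismatches occur at site 1 (C/G), site 9 (A/C), site 10 (C/G), site 25 (T/G).
That gives 4 mismatches out of 27 aligned sites, so the Hamming distance is 4.

4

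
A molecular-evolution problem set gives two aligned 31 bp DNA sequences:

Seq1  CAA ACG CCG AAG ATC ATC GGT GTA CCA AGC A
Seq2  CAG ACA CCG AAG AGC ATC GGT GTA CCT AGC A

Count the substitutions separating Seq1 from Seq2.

4

Mismatches occur at site 3 (A→G), site 6 (G→A), site 14 (T→G), site 27 (A→T).
That gives 4 mismatches out of 31 aligned sites, so the Hamming distance is 4.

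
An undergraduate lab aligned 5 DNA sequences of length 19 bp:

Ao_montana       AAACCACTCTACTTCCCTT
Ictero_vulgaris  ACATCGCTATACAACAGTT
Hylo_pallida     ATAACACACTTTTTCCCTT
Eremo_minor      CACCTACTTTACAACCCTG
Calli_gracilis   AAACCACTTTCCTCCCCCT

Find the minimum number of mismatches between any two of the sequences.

Pairwise Hamming distances:
  Ao_montana vs Ictero_vulgaris: 8
  Ao_montana vs Hylo_pallida: 5
  Ao_montana vs Eremo_minor: 7
  Ao_montana vs Calli_gracilis: 4
  Ictero_vulgaris vs Hylo_pallida: 11
  Ictero_vulgaris vs Eremo_minor: 10
  Ictero_vulgaris vs Calli_gracilis: 10
  Hylo_pallida vs Eremo_minor: 12
  Hylo_pallida vs Calli_gracilis: 8
  Eremo_minor vs Calli_gracilis: 8
The smallest is 4, between Ao_montana and Calli_gracilis.

4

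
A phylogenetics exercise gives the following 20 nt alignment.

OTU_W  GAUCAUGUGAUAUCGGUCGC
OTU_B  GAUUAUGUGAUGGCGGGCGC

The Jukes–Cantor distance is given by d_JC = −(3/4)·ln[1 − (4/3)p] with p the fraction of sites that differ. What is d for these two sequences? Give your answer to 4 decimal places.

Mismatches occur at site 4 (C↔U), site 12 (A↔G), site 13 (U↔G), site 17 (U↔G).
p = 4/20 = 0.200000.
d = −0.75 · ln(1 − (4/3)·0.200000) = −0.75 · ln(0.733333) = −0.75 · (-0.310155) = 0.2326.

0.2326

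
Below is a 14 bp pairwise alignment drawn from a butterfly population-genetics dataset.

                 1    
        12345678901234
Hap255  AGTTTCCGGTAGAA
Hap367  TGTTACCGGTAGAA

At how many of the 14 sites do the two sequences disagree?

2

Mismatches occur at site 1 (A→T), site 5 (T→A).
That gives 2 mismatches out of 14 aligned sites, so the Hamming distance is 2.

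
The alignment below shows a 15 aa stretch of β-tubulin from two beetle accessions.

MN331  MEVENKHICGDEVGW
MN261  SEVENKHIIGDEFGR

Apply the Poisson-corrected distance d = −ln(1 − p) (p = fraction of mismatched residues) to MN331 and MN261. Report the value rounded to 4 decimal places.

The sequences differ at positions 1 (M/S), 9 (C/I), 13 (V/F), 15 (W/R).
p = 4/15 = 0.266667.
d = −ln(1 − 0.266667) = −ln(0.733333) = 0.3102.

0.3102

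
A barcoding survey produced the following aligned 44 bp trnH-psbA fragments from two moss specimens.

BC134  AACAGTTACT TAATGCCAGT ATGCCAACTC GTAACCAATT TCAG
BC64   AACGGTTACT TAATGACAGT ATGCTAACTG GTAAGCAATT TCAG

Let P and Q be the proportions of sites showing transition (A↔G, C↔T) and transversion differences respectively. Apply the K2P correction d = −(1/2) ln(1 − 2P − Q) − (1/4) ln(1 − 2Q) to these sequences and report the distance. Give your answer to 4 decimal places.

0.1233

The sequences differ at positions 4 (A/G, transition), 16 (C/A, transversion), 25 (C/T, transition), 30 (C/G, transversion), 35 (C/G, transversion).
Of the 5 differences, 2 transitions and 3 transversions over 44 sites: P = 2/44 = 0.045455, Q = 3/44 = 0.068182.
d = −0.5·ln(0.840908) − 0.25·ln(0.863636) = −0.5·(-0.173273) − 0.25·(-0.146604) = 0.1233.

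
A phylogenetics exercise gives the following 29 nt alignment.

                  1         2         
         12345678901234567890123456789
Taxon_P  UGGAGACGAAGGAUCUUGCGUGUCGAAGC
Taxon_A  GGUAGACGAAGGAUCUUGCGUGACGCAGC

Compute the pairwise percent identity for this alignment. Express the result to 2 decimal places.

Differing sites — 1:U/G; 3:G/U; 23:U/A; 26:A/C.
25 of the 29 sites match, so the percent identity is 25/29 × 100 = 86.21%.

86.21%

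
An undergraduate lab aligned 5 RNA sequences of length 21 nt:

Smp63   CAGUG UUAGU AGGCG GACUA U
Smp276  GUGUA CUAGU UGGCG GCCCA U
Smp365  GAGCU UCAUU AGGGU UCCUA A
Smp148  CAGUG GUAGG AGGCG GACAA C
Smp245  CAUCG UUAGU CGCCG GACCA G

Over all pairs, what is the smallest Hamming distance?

Pairwise Hamming distances:
  Smp63 vs Smp276: 7
  Smp63 vs Smp365: 10
  Smp63 vs Smp148: 4
  Smp63 vs Smp245: 6
  Smp276 vs Smp365: 12
  Smp276 vs Smp148: 9
  Smp276 vs Smp245: 10
  Smp365 vs Smp148: 13
  Smp365 vs Smp245: 13
  Smp148 vs Smp245: 8
The smallest is 4, between Smp63 and Smp148.

4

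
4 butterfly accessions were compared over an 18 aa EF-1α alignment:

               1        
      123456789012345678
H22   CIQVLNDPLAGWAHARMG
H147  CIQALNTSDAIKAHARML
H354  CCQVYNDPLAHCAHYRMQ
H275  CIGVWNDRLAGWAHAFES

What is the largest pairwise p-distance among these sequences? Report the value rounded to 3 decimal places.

0.611

Pairwise Hamming distances:
  H22 vs H147: 7
  H22 vs H354: 6
  H22 vs H275: 6
  H147 vs H354: 10
  H147 vs H275: 11
  H354 vs H275: 10
The largest is 11 mismatches, between H147 and H275; p = 11/18 = 0.611.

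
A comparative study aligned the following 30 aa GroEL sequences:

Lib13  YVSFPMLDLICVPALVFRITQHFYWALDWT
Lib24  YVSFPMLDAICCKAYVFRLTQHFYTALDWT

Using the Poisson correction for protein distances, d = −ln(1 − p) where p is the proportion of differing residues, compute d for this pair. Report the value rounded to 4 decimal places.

0.2231

The sequences differ at positions 9 (L/A), 12 (V/C), 13 (P/K), 15 (L/Y), 19 (I/L), 25 (W/T).
p = 6/30 = 0.200000.
d = −ln(1 − 0.200000) = −ln(0.800000) = 0.2231.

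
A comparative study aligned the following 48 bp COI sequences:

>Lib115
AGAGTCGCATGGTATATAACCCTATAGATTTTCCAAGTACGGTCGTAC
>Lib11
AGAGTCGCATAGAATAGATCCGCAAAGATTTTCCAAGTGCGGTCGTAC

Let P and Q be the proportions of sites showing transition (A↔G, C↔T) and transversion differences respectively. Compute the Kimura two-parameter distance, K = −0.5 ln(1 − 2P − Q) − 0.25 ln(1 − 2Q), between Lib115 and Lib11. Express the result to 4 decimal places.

The sequences differ at positions 11 (G/A, transition), 13 (T/A, transversion), 17 (T/G, transversion), 19 (A/T, transversion), 22 (C/G, transversion), 23 (T/C, transition), 25 (T/A, transversion), 39 (A/G, transition).
Of the 8 differences, 3 transitions and 5 transversions over 48 sites: P = 3/48 = 0.062500, Q = 5/48 = 0.104167.
d = −0.5·ln(0.770833) − 0.25·ln(0.791666) = −0.5·(-0.260284) − 0.25·(-0.233616) = 0.1885.

0.1885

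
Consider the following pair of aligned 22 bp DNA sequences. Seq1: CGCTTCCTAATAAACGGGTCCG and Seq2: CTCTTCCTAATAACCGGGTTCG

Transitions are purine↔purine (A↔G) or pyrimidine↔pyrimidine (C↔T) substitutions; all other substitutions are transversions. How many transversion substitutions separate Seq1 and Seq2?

Mismatches occur at site 2 (G→T, transversion), site 14 (A→C, transversion), site 20 (C→T, transition).
Of the 3 differences, 1 transition and 2 transversions, so the answer is 2.

2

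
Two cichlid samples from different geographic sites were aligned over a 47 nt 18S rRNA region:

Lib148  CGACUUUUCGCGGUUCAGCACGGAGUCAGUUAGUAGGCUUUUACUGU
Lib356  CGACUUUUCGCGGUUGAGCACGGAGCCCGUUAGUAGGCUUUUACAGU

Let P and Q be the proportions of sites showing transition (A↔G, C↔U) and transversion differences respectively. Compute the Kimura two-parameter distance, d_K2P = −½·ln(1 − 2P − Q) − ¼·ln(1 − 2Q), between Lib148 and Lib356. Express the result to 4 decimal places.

0.0904

Differing sites — 16:C/G (Tv); 26:U/C (Ti); 28:A/C (Tv); 45:U/A (Tv).
Of the 4 differences, 1 transition and 3 transversions over 47 sites: P = 1/47 = 0.021277, Q = 3/47 = 0.063830.
d = −0.5·ln(0.893616) − 0.25·ln(0.872340) = −0.5·(-0.112479) − 0.25·(-0.136576) = 0.0904.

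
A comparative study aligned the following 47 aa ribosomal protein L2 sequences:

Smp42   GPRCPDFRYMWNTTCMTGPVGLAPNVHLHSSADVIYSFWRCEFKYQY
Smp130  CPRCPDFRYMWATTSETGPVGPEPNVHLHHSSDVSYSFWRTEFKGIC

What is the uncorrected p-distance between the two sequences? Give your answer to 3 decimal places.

Differing sites — 1:G/C; 12:N/A; 15:C/S; 16:M/E; 22:L/P; 23:A/E; 30:S/H; 32:A/S; 35:I/S; 41:C/T; 45:Y/G; 46:Q/I; 47:Y/C.
There are 13 differences over 47 sites, so p = 13/47 = 0.277.

0.277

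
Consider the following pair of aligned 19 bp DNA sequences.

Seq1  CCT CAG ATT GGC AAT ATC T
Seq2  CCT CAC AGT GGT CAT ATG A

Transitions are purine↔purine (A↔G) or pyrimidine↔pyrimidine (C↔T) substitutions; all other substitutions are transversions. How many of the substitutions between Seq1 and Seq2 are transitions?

Mismatches occur at site 6 (G→C, transversion), site 8 (T→G, transversion), site 12 (C→T, transition), site 13 (A→C, transversion), site 18 (C→G, transversion), site 19 (T→A, transversion).
Of the 6 differences, 1 transition and 5 transversions, so the answer is 1.

1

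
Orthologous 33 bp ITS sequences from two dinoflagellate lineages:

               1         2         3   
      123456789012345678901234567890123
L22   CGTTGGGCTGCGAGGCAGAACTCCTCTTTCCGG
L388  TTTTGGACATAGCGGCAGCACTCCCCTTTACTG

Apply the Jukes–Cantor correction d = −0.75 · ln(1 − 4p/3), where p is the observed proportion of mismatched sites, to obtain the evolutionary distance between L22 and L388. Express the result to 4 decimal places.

The sequences differ at positions 1 (C/T), 2 (G/T), 7 (G/A), 9 (T/A), 10 (G/T), 11 (C/A), 13 (A/C), 19 (A/C), 25 (T/C), 30 (C/A), 32 (G/T).
p = 11/33 = 0.333333.
d = −0.75 · ln(1 − (4/3)·0.333333) = −0.75 · ln(0.555556) = −0.75 · (-0.587786) = 0.4408.

0.4408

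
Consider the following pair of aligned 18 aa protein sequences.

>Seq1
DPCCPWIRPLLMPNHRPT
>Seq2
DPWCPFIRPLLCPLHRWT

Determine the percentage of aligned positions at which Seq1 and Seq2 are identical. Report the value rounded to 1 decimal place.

Differing sites — 3:C/W; 6:W/F; 12:M/C; 14:N/L; 17:P/W.
13 of the 18 sites match, so the percent identity is 13/18 × 100 = 72.2%.

72.2%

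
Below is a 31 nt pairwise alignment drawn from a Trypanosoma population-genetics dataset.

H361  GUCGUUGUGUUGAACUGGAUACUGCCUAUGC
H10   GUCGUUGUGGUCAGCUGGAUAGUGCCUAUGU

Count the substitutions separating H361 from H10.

5

The sequences differ at positions 10 (U/G), 12 (G/C), 14 (A/G), 22 (C/G), 31 (C/U).
That gives 5 mismatches out of 31 aligned sites, so the Hamming distance is 5.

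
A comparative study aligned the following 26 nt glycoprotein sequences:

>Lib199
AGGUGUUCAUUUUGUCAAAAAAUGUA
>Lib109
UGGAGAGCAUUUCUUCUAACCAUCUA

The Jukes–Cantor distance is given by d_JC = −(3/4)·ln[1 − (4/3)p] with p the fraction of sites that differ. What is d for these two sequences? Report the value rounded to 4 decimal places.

0.5393

Differing sites — 1:A/U; 4:U/A; 6:U/A; 7:U/G; 13:U/C; 14:G/U; 17:A/U; 20:A/C; 21:A/C; 24:G/C.
p = 10/26 = 0.384615.
d = −0.75 · ln(1 − (4/3)·0.384615) = −0.75 · ln(0.487180) = −0.75 · (-0.719122) = 0.5393.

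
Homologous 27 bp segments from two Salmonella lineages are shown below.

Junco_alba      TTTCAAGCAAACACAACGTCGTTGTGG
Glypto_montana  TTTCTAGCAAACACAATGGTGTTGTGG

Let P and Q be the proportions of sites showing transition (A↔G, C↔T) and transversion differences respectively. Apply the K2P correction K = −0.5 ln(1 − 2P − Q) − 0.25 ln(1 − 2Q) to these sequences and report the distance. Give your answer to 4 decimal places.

Mismatches occur at site 5 (A→T, transversion), site 17 (C→T, transition), site 19 (T→G, transversion), site 20 (C→T, transition).
Of the 4 differences, 2 transitions and 2 transversions over 27 sites: P = 2/27 = 0.074074, Q = 2/27 = 0.074074.
d = −0.5·ln(0.777778) − 0.25·ln(0.851852) = −0.5·(-0.251314) − 0.25·(-0.160342) = 0.1657.

0.1657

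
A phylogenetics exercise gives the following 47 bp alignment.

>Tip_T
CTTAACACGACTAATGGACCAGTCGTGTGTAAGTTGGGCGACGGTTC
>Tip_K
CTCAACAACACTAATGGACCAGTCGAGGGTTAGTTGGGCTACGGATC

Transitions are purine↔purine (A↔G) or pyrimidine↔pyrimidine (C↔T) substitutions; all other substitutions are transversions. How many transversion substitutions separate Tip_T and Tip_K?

7

Differing sites — 3:T/C (Ti); 8:C/A (Tv); 9:G/C (Tv); 26:T/A (Tv); 28:T/G (Tv); 31:A/T (Tv); 40:G/T (Tv); 45:T/A (Tv).
Of the 8 differences, 1 transition and 7 transversions, so the answer is 7.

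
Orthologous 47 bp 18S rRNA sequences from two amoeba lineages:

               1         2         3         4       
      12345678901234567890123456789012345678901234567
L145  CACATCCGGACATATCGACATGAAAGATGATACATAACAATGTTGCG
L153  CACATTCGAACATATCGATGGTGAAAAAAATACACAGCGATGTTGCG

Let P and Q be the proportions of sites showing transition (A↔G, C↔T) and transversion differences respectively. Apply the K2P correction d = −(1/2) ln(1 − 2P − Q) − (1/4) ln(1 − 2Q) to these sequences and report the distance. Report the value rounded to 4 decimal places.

Differing sites — 6:C/T (Ti); 9:G/A (Ti); 19:C/T (Ti); 20:A/G (Ti); 21:T/G (Tv); 22:G/T (Tv); 23:A/G (Ti); 26:G/A (Ti); 28:T/A (Tv); 29:G/A (Ti); 35:T/C (Ti); 37:A/G (Ti); 39:A/G (Ti).
Of the 13 differences, 10 transitions and 3 transversions over 47 sites: P = 10/47 = 0.212766, Q = 3/47 = 0.063830.
d = −0.5·ln(0.510638) − 0.25·ln(0.872340) = −0.5·(-0.672094) − 0.25·(-0.136576) = 0.3702.

0.3702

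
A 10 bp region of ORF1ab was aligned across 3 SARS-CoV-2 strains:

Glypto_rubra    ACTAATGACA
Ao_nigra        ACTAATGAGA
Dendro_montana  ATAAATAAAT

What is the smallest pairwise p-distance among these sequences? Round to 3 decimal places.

Pairwise Hamming distances:
  Glypto_rubra vs Ao_nigra: 1
  Glypto_rubra vs Dendro_montana: 5
  Ao_nigra vs Dendro_montana: 5
The smallest is 1 mismatch, between Glypto_rubra and Ao_nigra; p = 1/10 = 0.100.

0.100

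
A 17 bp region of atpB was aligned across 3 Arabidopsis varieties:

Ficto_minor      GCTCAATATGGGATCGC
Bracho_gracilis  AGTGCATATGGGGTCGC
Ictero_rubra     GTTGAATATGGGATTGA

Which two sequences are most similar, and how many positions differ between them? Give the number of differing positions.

Pairwise Hamming distances:
  Ficto_minor vs Bracho_gracilis: 5
  Ficto_minor vs Ictero_rubra: 4
  Bracho_gracilis vs Ictero_rubra: 6
The smallest is 4, between Ficto_minor and Ictero_rubra.

4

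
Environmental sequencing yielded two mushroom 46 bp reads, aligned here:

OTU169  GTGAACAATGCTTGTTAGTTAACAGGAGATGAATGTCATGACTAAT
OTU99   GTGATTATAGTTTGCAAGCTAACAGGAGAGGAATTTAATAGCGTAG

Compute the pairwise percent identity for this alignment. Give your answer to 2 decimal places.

65.22%

Differing sites — 5:A/T; 6:C/T; 8:A/T; 9:T/A; 11:C/T; 15:T/C; 16:T/A; 19:T/C; 30:T/G; 35:G/T; 37:C/A; 40:G/A; 41:A/G; 43:T/G; 44:A/T; 46:T/G.
30 of the 46 sites match, so the percent identity is 30/46 × 100 = 65.22%.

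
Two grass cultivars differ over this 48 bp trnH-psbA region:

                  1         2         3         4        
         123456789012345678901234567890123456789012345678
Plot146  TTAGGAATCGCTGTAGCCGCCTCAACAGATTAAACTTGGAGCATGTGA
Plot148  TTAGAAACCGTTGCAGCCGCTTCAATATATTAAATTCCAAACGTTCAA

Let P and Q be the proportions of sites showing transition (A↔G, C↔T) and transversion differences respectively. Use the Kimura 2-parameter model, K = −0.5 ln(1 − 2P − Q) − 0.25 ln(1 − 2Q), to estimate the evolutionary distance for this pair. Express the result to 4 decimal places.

0.4968

Differing sites — 5:G/A (Ti); 8:T/C (Ti); 11:C/T (Ti); 14:T/C (Ti); 21:C/T (Ti); 26:C/T (Ti); 28:G/T (Tv); 35:C/T (Ti); 37:T/C (Ti); 38:G/C (Tv); 39:G/A (Ti); 41:G/A (Ti); 43:A/G (Ti); 45:G/T (Tv); 46:T/C (Ti); 47:G/A (Ti).
Of the 16 differences, 13 transitions and 3 transversions over 48 sites: P = 13/48 = 0.270833, Q = 3/48 = 0.062500.
d = −0.5·ln(0.395834) − 0.25·ln(0.875000) = −0.5·(-0.926760) − 0.25·(-0.133531) = 0.4968.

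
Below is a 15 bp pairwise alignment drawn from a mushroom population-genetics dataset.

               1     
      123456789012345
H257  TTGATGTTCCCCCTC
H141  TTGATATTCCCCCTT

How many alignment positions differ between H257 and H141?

2

Mismatches occur at site 6 (G→A), site 15 (C→T).
That gives 2 mismatches out of 15 aligned sites, so the Hamming distance is 2.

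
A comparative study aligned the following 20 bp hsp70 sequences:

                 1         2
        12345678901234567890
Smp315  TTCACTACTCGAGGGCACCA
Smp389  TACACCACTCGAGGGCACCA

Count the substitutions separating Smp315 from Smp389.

2

Differing sites — 2:T/A; 6:T/C.
That gives 2 mismatches out of 20 aligned sites, so the Hamming distance is 2.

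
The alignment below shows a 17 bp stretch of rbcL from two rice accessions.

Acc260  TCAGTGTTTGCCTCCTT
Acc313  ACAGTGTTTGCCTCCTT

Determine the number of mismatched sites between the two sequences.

1

Differing sites — 1:T/A.
That gives 1 mismatch out of 17 aligned sites, so the Hamming distance is 1.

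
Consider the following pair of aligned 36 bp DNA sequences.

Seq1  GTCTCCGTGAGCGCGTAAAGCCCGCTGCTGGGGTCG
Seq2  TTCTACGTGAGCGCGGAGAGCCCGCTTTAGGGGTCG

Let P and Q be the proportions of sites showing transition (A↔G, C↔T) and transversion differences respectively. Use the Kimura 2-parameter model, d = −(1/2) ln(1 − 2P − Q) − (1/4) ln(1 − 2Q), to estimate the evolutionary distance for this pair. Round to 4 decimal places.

Differing sites — 1:G/T (Tv); 5:C/A (Tv); 16:T/G (Tv); 18:A/G (Ti); 27:G/T (Tv); 28:C/T (Ti); 29:T/A (Tv).
Of the 7 differences, 2 transitions and 5 transversions over 36 sites: P = 2/36 = 0.055556, Q = 5/36 = 0.138889.
d = −0.5·ln(0.749999) − 0.25·ln(0.722222) = −0.5·(-0.287683) − 0.25·(-0.325423) = 0.2252.

0.2252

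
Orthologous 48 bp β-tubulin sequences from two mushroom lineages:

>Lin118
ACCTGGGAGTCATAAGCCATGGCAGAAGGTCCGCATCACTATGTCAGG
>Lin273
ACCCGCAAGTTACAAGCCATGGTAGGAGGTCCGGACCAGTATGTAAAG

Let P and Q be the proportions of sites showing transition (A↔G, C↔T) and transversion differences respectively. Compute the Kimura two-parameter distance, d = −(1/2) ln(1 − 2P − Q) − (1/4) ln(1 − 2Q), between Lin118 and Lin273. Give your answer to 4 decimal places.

0.3151

Differing sites — 4:T/C (Ti); 6:G/C (Tv); 7:G/A (Ti); 11:C/T (Ti); 13:T/C (Ti); 23:C/T (Ti); 26:A/G (Ti); 34:C/G (Tv); 36:T/C (Ti); 39:C/G (Tv); 45:C/A (Tv); 47:G/A (Ti).
Of the 12 differences, 8 transitions and 4 transversions over 48 sites: P = 8/48 = 0.166667, Q = 4/48 = 0.083333.
d = −0.5·ln(0.583333) − 0.25·ln(0.833334) = −0.5·(-0.538997) − 0.25·(-0.182321) = 0.3151.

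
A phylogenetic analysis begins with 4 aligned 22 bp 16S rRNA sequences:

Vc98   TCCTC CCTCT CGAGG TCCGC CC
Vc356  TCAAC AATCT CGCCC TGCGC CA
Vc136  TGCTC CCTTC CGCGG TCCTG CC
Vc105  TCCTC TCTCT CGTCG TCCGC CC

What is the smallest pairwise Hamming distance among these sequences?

Pairwise Hamming distances:
  Vc98 vs Vc356: 9
  Vc98 vs Vc136: 6
  Vc98 vs Vc105: 3
  Vc356 vs Vc136: 13
  Vc356 vs Vc105: 8
  Vc136 vs Vc105: 8
The smallest is 3, between Vc98 and Vc105.

3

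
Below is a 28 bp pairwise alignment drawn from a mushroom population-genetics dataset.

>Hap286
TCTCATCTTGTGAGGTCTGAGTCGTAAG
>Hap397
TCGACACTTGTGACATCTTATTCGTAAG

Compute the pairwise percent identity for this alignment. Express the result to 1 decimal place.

71.4%

The sequences differ at positions 3 (T/G), 4 (C/A), 5 (A/C), 6 (T/A), 14 (G/C), 15 (G/A), 19 (G/T), 21 (G/T).
20 of the 28 sites match, so the percent identity is 20/28 × 100 = 71.4%.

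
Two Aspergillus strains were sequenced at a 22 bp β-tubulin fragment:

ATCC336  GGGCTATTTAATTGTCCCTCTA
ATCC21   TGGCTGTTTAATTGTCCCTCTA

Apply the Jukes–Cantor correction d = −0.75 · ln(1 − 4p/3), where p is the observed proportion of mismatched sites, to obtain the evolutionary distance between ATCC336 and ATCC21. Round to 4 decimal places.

Differing sites — 1:G/T; 6:A/G.
p = 2/22 = 0.090909.
d = −0.75 · ln(1 − (4/3)·0.090909) = −0.75 · ln(0.878788) = −0.75 · (-0.129212) = 0.0969.

0.0969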